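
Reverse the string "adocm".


Input: adocm
Reading characters right to left:
  Position 4: 'm'
  Position 3: 'c'
  Position 2: 'o'
  Position 1: 'd'
  Position 0: 'a'
Reversed: mcoda

mcoda


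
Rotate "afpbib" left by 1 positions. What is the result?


Input: "afpbib", rotate left by 1
First 1 characters: "a"
Remaining characters: "fpbib"
Concatenate remaining + first: "fpbib" + "a" = "fpbiba"

fpbiba


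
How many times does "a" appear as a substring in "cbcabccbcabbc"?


Searching for "a" in "cbcabccbcabbc"
Scanning each position:
  Position 0: "c" => no
  Position 1: "b" => no
  Position 2: "c" => no
  Position 3: "a" => MATCH
  Position 4: "b" => no
  Position 5: "c" => no
  Position 6: "c" => no
  Position 7: "b" => no
  Position 8: "c" => no
  Position 9: "a" => MATCH
  Position 10: "b" => no
  Position 11: "b" => no
  Position 12: "c" => no
Total occurrences: 2

2


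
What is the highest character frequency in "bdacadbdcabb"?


Input: bdacadbdcabb
Character counts:
  'a': 3
  'b': 4
  'c': 2
  'd': 3
Maximum frequency: 4

4


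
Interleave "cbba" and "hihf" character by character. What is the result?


Interleaving "cbba" and "hihf":
  Position 0: 'c' from first, 'h' from second => "ch"
  Position 1: 'b' from first, 'i' from second => "bi"
  Position 2: 'b' from first, 'h' from second => "bh"
  Position 3: 'a' from first, 'f' from second => "af"
Result: chbibhaf

chbibhaf


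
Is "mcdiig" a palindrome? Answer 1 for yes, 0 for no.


Input: mcdiig
Reversed: giidcm
  Compare pos 0 ('m') with pos 5 ('g'): MISMATCH
  Compare pos 1 ('c') with pos 4 ('i'): MISMATCH
  Compare pos 2 ('d') with pos 3 ('i'): MISMATCH
Result: not a palindrome

0


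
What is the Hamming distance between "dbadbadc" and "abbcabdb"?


Comparing "dbadbadc" and "abbcabdb" position by position:
  Position 0: 'd' vs 'a' => differ
  Position 1: 'b' vs 'b' => same
  Position 2: 'a' vs 'b' => differ
  Position 3: 'd' vs 'c' => differ
  Position 4: 'b' vs 'a' => differ
  Position 5: 'a' vs 'b' => differ
  Position 6: 'd' vs 'd' => same
  Position 7: 'c' vs 'b' => differ
Total differences (Hamming distance): 6

6


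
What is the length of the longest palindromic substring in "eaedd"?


Input: "eaedd"
Checking substrings for palindromes:
  [0:3] "eae" (len 3) => palindrome
  [3:5] "dd" (len 2) => palindrome
Longest palindromic substring: "eae" with length 3

3


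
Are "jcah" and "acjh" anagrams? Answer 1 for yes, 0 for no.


Strings: "jcah", "acjh"
Sorted first:  achj
Sorted second: achj
Sorted forms match => anagrams

1


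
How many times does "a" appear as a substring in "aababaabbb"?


Searching for "a" in "aababaabbb"
Scanning each position:
  Position 0: "a" => MATCH
  Position 1: "a" => MATCH
  Position 2: "b" => no
  Position 3: "a" => MATCH
  Position 4: "b" => no
  Position 5: "a" => MATCH
  Position 6: "a" => MATCH
  Position 7: "b" => no
  Position 8: "b" => no
  Position 9: "b" => no
Total occurrences: 5

5


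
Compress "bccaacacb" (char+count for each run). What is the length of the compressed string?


Input: bccaacacb
Runs:
  'b' x 1 => "b1"
  'c' x 2 => "c2"
  'a' x 2 => "a2"
  'c' x 1 => "c1"
  'a' x 1 => "a1"
  'c' x 1 => "c1"
  'b' x 1 => "b1"
Compressed: "b1c2a2c1a1c1b1"
Compressed length: 14

14


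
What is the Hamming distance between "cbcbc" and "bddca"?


Comparing "cbcbc" and "bddca" position by position:
  Position 0: 'c' vs 'b' => differ
  Position 1: 'b' vs 'd' => differ
  Position 2: 'c' vs 'd' => differ
  Position 3: 'b' vs 'c' => differ
  Position 4: 'c' vs 'a' => differ
Total differences (Hamming distance): 5

5


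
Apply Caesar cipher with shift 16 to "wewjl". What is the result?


Caesar cipher: shift "wewjl" by 16
  'w' (pos 22) + 16 = pos 12 = 'm'
  'e' (pos 4) + 16 = pos 20 = 'u'
  'w' (pos 22) + 16 = pos 12 = 'm'
  'j' (pos 9) + 16 = pos 25 = 'z'
  'l' (pos 11) + 16 = pos 1 = 'b'
Result: mumzb

mumzb


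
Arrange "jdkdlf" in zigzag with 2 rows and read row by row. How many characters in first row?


Zigzag "jdkdlf" into 2 rows:
Placing characters:
  'j' => row 0
  'd' => row 1
  'k' => row 0
  'd' => row 1
  'l' => row 0
  'f' => row 1
Rows:
  Row 0: "jkl"
  Row 1: "ddf"
First row length: 3

3


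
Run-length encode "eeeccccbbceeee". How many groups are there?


Input: eeeccccbbceeee
Scanning for consecutive runs:
  Group 1: 'e' x 3 (positions 0-2)
  Group 2: 'c' x 4 (positions 3-6)
  Group 3: 'b' x 2 (positions 7-8)
  Group 4: 'c' x 1 (positions 9-9)
  Group 5: 'e' x 4 (positions 10-13)
Total groups: 5

5


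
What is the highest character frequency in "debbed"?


Input: debbed
Character counts:
  'b': 2
  'd': 2
  'e': 2
Maximum frequency: 2

2


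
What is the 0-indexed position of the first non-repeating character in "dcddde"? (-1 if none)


Input: dcddde
Character frequencies:
  'c': 1
  'd': 4
  'e': 1
Scanning left to right for freq == 1:
  Position 0 ('d'): freq=4, skip
  Position 1 ('c'): unique! => answer = 1

1


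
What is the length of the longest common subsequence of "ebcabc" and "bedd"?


LCS of "ebcabc" and "bedd"
DP table:
           b    e    d    d
      0    0    0    0    0
  e   0    0    1    1    1
  b   0    1    1    1    1
  c   0    1    1    1    1
  a   0    1    1    1    1
  b   0    1    1    1    1
  c   0    1    1    1    1
LCS length = dp[6][4] = 1

1


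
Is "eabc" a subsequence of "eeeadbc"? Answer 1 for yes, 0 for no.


Check if "eabc" is a subsequence of "eeeadbc"
Greedy scan:
  Position 0 ('e'): matches sub[0] = 'e'
  Position 1 ('e'): no match needed
  Position 2 ('e'): no match needed
  Position 3 ('a'): matches sub[1] = 'a'
  Position 4 ('d'): no match needed
  Position 5 ('b'): matches sub[2] = 'b'
  Position 6 ('c'): matches sub[3] = 'c'
All 4 characters matched => is a subsequence

1


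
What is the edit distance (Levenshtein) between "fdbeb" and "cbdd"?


Computing edit distance: "fdbeb" -> "cbdd"
DP table:
           c    b    d    d
      0    1    2    3    4
  f   1    1    2    3    4
  d   2    2    2    2    3
  b   3    3    2    3    3
  e   4    4    3    3    4
  b   5    5    4    4    4
Edit distance = dp[5][4] = 4

4


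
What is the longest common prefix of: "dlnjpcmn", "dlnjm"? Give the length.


Words: dlnjpcmn, dlnjm
  Position 0: all 'd' => match
  Position 1: all 'l' => match
  Position 2: all 'n' => match
  Position 3: all 'j' => match
  Position 4: ('p', 'm') => mismatch, stop
LCP = "dlnj" (length 4)

4


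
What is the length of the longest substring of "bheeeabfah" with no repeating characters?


Input: "bheeeabfah"
Sliding window (track last position of each char):
  Position 0 ('b'): window [0,0] length 1 -- new best
  Position 1 ('h'): window [0,1] length 2 -- new best
  Position 2 ('e'): window [0,2] length 3 -- new best
  Position 3 ('e'): repeat (last at 2), move window start to 3
  Position 3 ('e'): window [3,3] length 1
  Position 4 ('e'): repeat (last at 3), move window start to 4
  Position 4 ('e'): window [4,4] length 1
  Position 5 ('a'): window [4,5] length 2
  Position 6 ('b'): window [4,6] length 3
  Position 7 ('f'): window [4,7] length 4 -- new best
  Position 8 ('a'): repeat (last at 5), move window start to 6
  Position 8 ('a'): window [6,8] length 3
  Position 9 ('h'): window [6,9] length 4
Longest substring with no repeats: "eabf" with length 4

4


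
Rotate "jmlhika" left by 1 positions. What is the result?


Input: "jmlhika", rotate left by 1
First 1 characters: "j"
Remaining characters: "mlhika"
Concatenate remaining + first: "mlhika" + "j" = "mlhikaj"

mlhikaj


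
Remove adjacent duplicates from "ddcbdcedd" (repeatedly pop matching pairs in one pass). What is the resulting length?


Input: ddcbdcedd
Stack-based adjacent duplicate removal:
  Read 'd': push. Stack: d
  Read 'd': matches stack top 'd' => pop. Stack: (empty)
  Read 'c': push. Stack: c
  Read 'b': push. Stack: cb
  Read 'd': push. Stack: cbd
  Read 'c': push. Stack: cbdc
  Read 'e': push. Stack: cbdce
  Read 'd': push. Stack: cbdced
  Read 'd': matches stack top 'd' => pop. Stack: cbdce
Final stack: "cbdce" (length 5)

5


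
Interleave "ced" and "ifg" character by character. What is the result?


Interleaving "ced" and "ifg":
  Position 0: 'c' from first, 'i' from second => "ci"
  Position 1: 'e' from first, 'f' from second => "ef"
  Position 2: 'd' from first, 'g' from second => "dg"
Result: ciefdg

ciefdg


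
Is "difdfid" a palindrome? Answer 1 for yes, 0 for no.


Input: difdfid
Reversed: difdfid
  Compare pos 0 ('d') with pos 6 ('d'): match
  Compare pos 1 ('i') with pos 5 ('i'): match
  Compare pos 2 ('f') with pos 4 ('f'): match
Result: palindrome

1


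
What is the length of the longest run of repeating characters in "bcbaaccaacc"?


Input: "bcbaaccaacc"
Scanning for longest run:
  Position 1 ('c'): new char, reset run to 1
  Position 2 ('b'): new char, reset run to 1
  Position 3 ('a'): new char, reset run to 1
  Position 4 ('a'): continues run of 'a', length=2
  Position 5 ('c'): new char, reset run to 1
  Position 6 ('c'): continues run of 'c', length=2
  Position 7 ('a'): new char, reset run to 1
  Position 8 ('a'): continues run of 'a', length=2
  Position 9 ('c'): new char, reset run to 1
  Position 10 ('c'): continues run of 'c', length=2
Longest run: 'a' with length 2

2


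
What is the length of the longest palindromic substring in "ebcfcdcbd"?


Input: "ebcfcdcbd"
Checking substrings for palindromes:
  [2:5] "cfc" (len 3) => palindrome
  [4:7] "cdc" (len 3) => palindrome
Longest palindromic substring: "cfc" with length 3

3


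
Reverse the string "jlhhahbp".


Input: jlhhahbp
Reading characters right to left:
  Position 7: 'p'
  Position 6: 'b'
  Position 5: 'h'
  Position 4: 'a'
  Position 3: 'h'
  Position 2: 'h'
  Position 1: 'l'
  Position 0: 'j'
Reversed: pbhahhlj

pbhahhlj


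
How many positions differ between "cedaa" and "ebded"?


Comparing "cedaa" and "ebded" position by position:
  Position 0: 'c' vs 'e' => DIFFER
  Position 1: 'e' vs 'b' => DIFFER
  Position 2: 'd' vs 'd' => same
  Position 3: 'a' vs 'e' => DIFFER
  Position 4: 'a' vs 'd' => DIFFER
Positions that differ: 4

4


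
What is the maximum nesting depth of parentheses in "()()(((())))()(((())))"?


Input: "()()(((())))()(((())))"
Tracking depth:
  Position 0 '(': depth becomes 1
  Position 1 ')': depth becomes 0
  Position 2 '(': depth becomes 1
  Position 3 ')': depth becomes 0
  Position 4 '(': depth becomes 1
  Position 5 '(': depth becomes 2
  Position 6 '(': depth becomes 3
  Position 7 '(': depth becomes 4
  Position 8 ')': depth becomes 3
  Position 9 ')': depth becomes 2
  Position 10 ')': depth becomes 1
  Position 11 ')': depth becomes 0
  Position 12 '(': depth becomes 1
  Position 13 ')': depth becomes 0
  Position 14 '(': depth becomes 1
  Position 15 '(': depth becomes 2
  Position 16 '(': depth becomes 3
  Position 17 '(': depth becomes 4
  Position 18 ')': depth becomes 3
  Position 19 ')': depth becomes 2
  Position 20 ')': depth becomes 1
  Position 21 ')': depth becomes 0
Maximum depth reached: 4

4


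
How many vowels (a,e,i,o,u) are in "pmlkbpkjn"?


Input: pmlkbpkjn
Checking each character:
  'p' at position 0: consonant
  'm' at position 1: consonant
  'l' at position 2: consonant
  'k' at position 3: consonant
  'b' at position 4: consonant
  'p' at position 5: consonant
  'k' at position 6: consonant
  'j' at position 7: consonant
  'n' at position 8: consonant
Total vowels: 0

0


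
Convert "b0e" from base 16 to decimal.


Input: "b0e" in base 16
Positional expansion:
  Digit 'b' (value 11) x 16^2 = 2816
  Digit '0' (value 0) x 16^1 = 0
  Digit 'e' (value 14) x 16^0 = 14
Sum = 2830

2830


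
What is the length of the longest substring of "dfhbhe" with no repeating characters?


Input: "dfhbhe"
Sliding window (track last position of each char):
  Position 0 ('d'): window [0,0] length 1 -- new best
  Position 1 ('f'): window [0,1] length 2 -- new best
  Position 2 ('h'): window [0,2] length 3 -- new best
  Position 3 ('b'): window [0,3] length 4 -- new best
  Position 4 ('h'): repeat (last at 2), move window start to 3
  Position 4 ('h'): window [3,4] length 2
  Position 5 ('e'): window [3,5] length 3
Longest substring with no repeats: "dfhb" with length 4

4


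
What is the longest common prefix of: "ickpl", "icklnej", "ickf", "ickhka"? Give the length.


Words: ickpl, icklnej, ickf, ickhka
  Position 0: all 'i' => match
  Position 1: all 'c' => match
  Position 2: all 'k' => match
  Position 3: ('p', 'l', 'f', 'h') => mismatch, stop
LCP = "ick" (length 3)

3


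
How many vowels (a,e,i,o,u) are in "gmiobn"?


Input: gmiobn
Checking each character:
  'g' at position 0: consonant
  'm' at position 1: consonant
  'i' at position 2: vowel (running total: 1)
  'o' at position 3: vowel (running total: 2)
  'b' at position 4: consonant
  'n' at position 5: consonant
Total vowels: 2

2


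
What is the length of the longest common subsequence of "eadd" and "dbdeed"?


LCS of "eadd" and "dbdeed"
DP table:
           d    b    d    e    e    d
      0    0    0    0    0    0    0
  e   0    0    0    0    1    1    1
  a   0    0    0    0    1    1    1
  d   0    1    1    1    1    1    2
  d   0    1    1    2    2    2    2
LCS length = dp[4][6] = 2

2


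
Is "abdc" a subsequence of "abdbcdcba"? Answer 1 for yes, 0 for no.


Check if "abdc" is a subsequence of "abdbcdcba"
Greedy scan:
  Position 0 ('a'): matches sub[0] = 'a'
  Position 1 ('b'): matches sub[1] = 'b'
  Position 2 ('d'): matches sub[2] = 'd'
  Position 3 ('b'): no match needed
  Position 4 ('c'): matches sub[3] = 'c'
  Position 5 ('d'): no match needed
  Position 6 ('c'): no match needed
  Position 7 ('b'): no match needed
  Position 8 ('a'): no match needed
All 4 characters matched => is a subsequence

1


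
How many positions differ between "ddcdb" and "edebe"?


Comparing "ddcdb" and "edebe" position by position:
  Position 0: 'd' vs 'e' => DIFFER
  Position 1: 'd' vs 'd' => same
  Position 2: 'c' vs 'e' => DIFFER
  Position 3: 'd' vs 'b' => DIFFER
  Position 4: 'b' vs 'e' => DIFFER
Positions that differ: 4

4


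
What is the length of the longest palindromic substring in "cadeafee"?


Input: "cadeafee"
Checking substrings for palindromes:
  [6:8] "ee" (len 2) => palindrome
Longest palindromic substring: "ee" with length 2

2


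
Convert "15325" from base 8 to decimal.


Input: "15325" in base 8
Positional expansion:
  Digit '1' (value 1) x 8^4 = 4096
  Digit '5' (value 5) x 8^3 = 2560
  Digit '3' (value 3) x 8^2 = 192
  Digit '2' (value 2) x 8^1 = 16
  Digit '5' (value 5) x 8^0 = 5
Sum = 6869

6869


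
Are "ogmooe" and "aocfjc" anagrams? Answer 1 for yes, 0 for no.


Strings: "ogmooe", "aocfjc"
Sorted first:  egmooo
Sorted second: accfjo
Differ at position 0: 'e' vs 'a' => not anagrams

0


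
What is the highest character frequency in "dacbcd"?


Input: dacbcd
Character counts:
  'a': 1
  'b': 1
  'c': 2
  'd': 2
Maximum frequency: 2

2


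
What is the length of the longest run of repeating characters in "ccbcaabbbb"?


Input: "ccbcaabbbb"
Scanning for longest run:
  Position 1 ('c'): continues run of 'c', length=2
  Position 2 ('b'): new char, reset run to 1
  Position 3 ('c'): new char, reset run to 1
  Position 4 ('a'): new char, reset run to 1
  Position 5 ('a'): continues run of 'a', length=2
  Position 6 ('b'): new char, reset run to 1
  Position 7 ('b'): continues run of 'b', length=2
  Position 8 ('b'): continues run of 'b', length=3
  Position 9 ('b'): continues run of 'b', length=4
Longest run: 'b' with length 4

4


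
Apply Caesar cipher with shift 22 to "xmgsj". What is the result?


Caesar cipher: shift "xmgsj" by 22
  'x' (pos 23) + 22 = pos 19 = 't'
  'm' (pos 12) + 22 = pos 8 = 'i'
  'g' (pos 6) + 22 = pos 2 = 'c'
  's' (pos 18) + 22 = pos 14 = 'o'
  'j' (pos 9) + 22 = pos 5 = 'f'
Result: ticof

ticof


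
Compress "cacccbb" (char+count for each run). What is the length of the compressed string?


Input: cacccbb
Runs:
  'c' x 1 => "c1"
  'a' x 1 => "a1"
  'c' x 3 => "c3"
  'b' x 2 => "b2"
Compressed: "c1a1c3b2"
Compressed length: 8

8


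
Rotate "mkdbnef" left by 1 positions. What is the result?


Input: "mkdbnef", rotate left by 1
First 1 characters: "m"
Remaining characters: "kdbnef"
Concatenate remaining + first: "kdbnef" + "m" = "kdbnefm"

kdbnefm


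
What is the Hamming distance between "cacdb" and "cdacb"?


Comparing "cacdb" and "cdacb" position by position:
  Position 0: 'c' vs 'c' => same
  Position 1: 'a' vs 'd' => differ
  Position 2: 'c' vs 'a' => differ
  Position 3: 'd' vs 'c' => differ
  Position 4: 'b' vs 'b' => same
Total differences (Hamming distance): 3

3


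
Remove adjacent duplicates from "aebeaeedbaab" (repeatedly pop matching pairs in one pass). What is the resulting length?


Input: aebeaeedbaab
Stack-based adjacent duplicate removal:
  Read 'a': push. Stack: a
  Read 'e': push. Stack: ae
  Read 'b': push. Stack: aeb
  Read 'e': push. Stack: aebe
  Read 'a': push. Stack: aebea
  Read 'e': push. Stack: aebeae
  Read 'e': matches stack top 'e' => pop. Stack: aebea
  Read 'd': push. Stack: aebead
  Read 'b': push. Stack: aebeadb
  Read 'a': push. Stack: aebeadba
  Read 'a': matches stack top 'a' => pop. Stack: aebeadb
  Read 'b': matches stack top 'b' => pop. Stack: aebead
Final stack: "aebead" (length 6)

6


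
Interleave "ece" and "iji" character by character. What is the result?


Interleaving "ece" and "iji":
  Position 0: 'e' from first, 'i' from second => "ei"
  Position 1: 'c' from first, 'j' from second => "cj"
  Position 2: 'e' from first, 'i' from second => "ei"
Result: eicjei

eicjei


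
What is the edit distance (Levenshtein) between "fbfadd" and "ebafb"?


Computing edit distance: "fbfadd" -> "ebafb"
DP table:
           e    b    a    f    b
      0    1    2    3    4    5
  f   1    1    2    3    3    4
  b   2    2    1    2    3    3
  f   3    3    2    2    2    3
  a   4    4    3    2    3    3
  d   5    5    4    3    3    4
  d   6    6    5    4    4    4
Edit distance = dp[6][5] = 4

4


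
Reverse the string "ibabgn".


Input: ibabgn
Reading characters right to left:
  Position 5: 'n'
  Position 4: 'g'
  Position 3: 'b'
  Position 2: 'a'
  Position 1: 'b'
  Position 0: 'i'
Reversed: ngbabi

ngbabi


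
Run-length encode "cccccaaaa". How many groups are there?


Input: cccccaaaa
Scanning for consecutive runs:
  Group 1: 'c' x 5 (positions 0-4)
  Group 2: 'a' x 4 (positions 5-8)
Total groups: 2

2


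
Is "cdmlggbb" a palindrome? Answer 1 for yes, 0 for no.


Input: cdmlggbb
Reversed: bbgglmdc
  Compare pos 0 ('c') with pos 7 ('b'): MISMATCH
  Compare pos 1 ('d') with pos 6 ('b'): MISMATCH
  Compare pos 2 ('m') with pos 5 ('g'): MISMATCH
  Compare pos 3 ('l') with pos 4 ('g'): MISMATCH
Result: not a palindrome

0


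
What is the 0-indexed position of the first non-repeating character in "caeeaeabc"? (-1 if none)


Input: caeeaeabc
Character frequencies:
  'a': 3
  'b': 1
  'c': 2
  'e': 3
Scanning left to right for freq == 1:
  Position 0 ('c'): freq=2, skip
  Position 1 ('a'): freq=3, skip
  Position 2 ('e'): freq=3, skip
  Position 3 ('e'): freq=3, skip
  Position 4 ('a'): freq=3, skip
  Position 5 ('e'): freq=3, skip
  Position 6 ('a'): freq=3, skip
  Position 7 ('b'): unique! => answer = 7

7


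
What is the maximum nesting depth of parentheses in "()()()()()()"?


Input: "()()()()()()"
Tracking depth:
  Position 0 '(': depth becomes 1
  Position 1 ')': depth becomes 0
  Position 2 '(': depth becomes 1
  Position 3 ')': depth becomes 0
  Position 4 '(': depth becomes 1
  Position 5 ')': depth becomes 0
  Position 6 '(': depth becomes 1
  Position 7 ')': depth becomes 0
  Position 8 '(': depth becomes 1
  Position 9 ')': depth becomes 0
  Position 10 '(': depth becomes 1
  Position 11 ')': depth becomes 0
Maximum depth reached: 1

1


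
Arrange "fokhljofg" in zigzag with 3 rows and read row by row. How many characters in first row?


Zigzag "fokhljofg" into 3 rows:
Placing characters:
  'f' => row 0
  'o' => row 1
  'k' => row 2
  'h' => row 1
  'l' => row 0
  'j' => row 1
  'o' => row 2
  'f' => row 1
  'g' => row 0
Rows:
  Row 0: "flg"
  Row 1: "ohjf"
  Row 2: "ko"
First row length: 3

3


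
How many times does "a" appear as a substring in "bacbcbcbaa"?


Searching for "a" in "bacbcbcbaa"
Scanning each position:
  Position 0: "b" => no
  Position 1: "a" => MATCH
  Position 2: "c" => no
  Position 3: "b" => no
  Position 4: "c" => no
  Position 5: "b" => no
  Position 6: "c" => no
  Position 7: "b" => no
  Position 8: "a" => MATCH
  Position 9: "a" => MATCH
Total occurrences: 3

3


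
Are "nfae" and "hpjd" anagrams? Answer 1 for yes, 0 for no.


Strings: "nfae", "hpjd"
Sorted first:  aefn
Sorted second: dhjp
Differ at position 0: 'a' vs 'd' => not anagrams

0


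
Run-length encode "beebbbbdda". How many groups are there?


Input: beebbbbdda
Scanning for consecutive runs:
  Group 1: 'b' x 1 (positions 0-0)
  Group 2: 'e' x 2 (positions 1-2)
  Group 3: 'b' x 4 (positions 3-6)
  Group 4: 'd' x 2 (positions 7-8)
  Group 5: 'a' x 1 (positions 9-9)
Total groups: 5

5


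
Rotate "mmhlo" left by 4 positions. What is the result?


Input: "mmhlo", rotate left by 4
First 4 characters: "mmhl"
Remaining characters: "o"
Concatenate remaining + first: "o" + "mmhl" = "ommhl"

ommhl


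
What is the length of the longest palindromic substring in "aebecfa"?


Input: "aebecfa"
Checking substrings for palindromes:
  [1:4] "ebe" (len 3) => palindrome
Longest palindromic substring: "ebe" with length 3

3


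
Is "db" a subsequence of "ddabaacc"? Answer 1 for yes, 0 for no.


Check if "db" is a subsequence of "ddabaacc"
Greedy scan:
  Position 0 ('d'): matches sub[0] = 'd'
  Position 1 ('d'): no match needed
  Position 2 ('a'): no match needed
  Position 3 ('b'): matches sub[1] = 'b'
  Position 4 ('a'): no match needed
  Position 5 ('a'): no match needed
  Position 6 ('c'): no match needed
  Position 7 ('c'): no match needed
All 2 characters matched => is a subsequence

1


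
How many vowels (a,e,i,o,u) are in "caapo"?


Input: caapo
Checking each character:
  'c' at position 0: consonant
  'a' at position 1: vowel (running total: 1)
  'a' at position 2: vowel (running total: 2)
  'p' at position 3: consonant
  'o' at position 4: vowel (running total: 3)
Total vowels: 3

3


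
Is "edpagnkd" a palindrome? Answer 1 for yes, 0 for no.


Input: edpagnkd
Reversed: dkngapde
  Compare pos 0 ('e') with pos 7 ('d'): MISMATCH
  Compare pos 1 ('d') with pos 6 ('k'): MISMATCH
  Compare pos 2 ('p') with pos 5 ('n'): MISMATCH
  Compare pos 3 ('a') with pos 4 ('g'): MISMATCH
Result: not a palindrome

0


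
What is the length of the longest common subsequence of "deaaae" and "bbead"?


LCS of "deaaae" and "bbead"
DP table:
           b    b    e    a    d
      0    0    0    0    0    0
  d   0    0    0    0    0    1
  e   0    0    0    1    1    1
  a   0    0    0    1    2    2
  a   0    0    0    1    2    2
  a   0    0    0    1    2    2
  e   0    0    0    1    2    2
LCS length = dp[6][5] = 2

2


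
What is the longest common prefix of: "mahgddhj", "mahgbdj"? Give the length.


Words: mahgddhj, mahgbdj
  Position 0: all 'm' => match
  Position 1: all 'a' => match
  Position 2: all 'h' => match
  Position 3: all 'g' => match
  Position 4: ('d', 'b') => mismatch, stop
LCP = "mahg" (length 4)

4


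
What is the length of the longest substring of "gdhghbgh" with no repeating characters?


Input: "gdhghbgh"
Sliding window (track last position of each char):
  Position 0 ('g'): window [0,0] length 1 -- new best
  Position 1 ('d'): window [0,1] length 2 -- new best
  Position 2 ('h'): window [0,2] length 3 -- new best
  Position 3 ('g'): repeat (last at 0), move window start to 1
  Position 3 ('g'): window [1,3] length 3
  Position 4 ('h'): repeat (last at 2), move window start to 3
  Position 4 ('h'): window [3,4] length 2
  Position 5 ('b'): window [3,5] length 3
  Position 6 ('g'): repeat (last at 3), move window start to 4
  Position 6 ('g'): window [4,6] length 3
  Position 7 ('h'): repeat (last at 4), move window start to 5
  Position 7 ('h'): window [5,7] length 3
Longest substring with no repeats: "gdh" with length 3

3


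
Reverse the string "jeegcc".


Input: jeegcc
Reading characters right to left:
  Position 5: 'c'
  Position 4: 'c'
  Position 3: 'g'
  Position 2: 'e'
  Position 1: 'e'
  Position 0: 'j'
Reversed: ccgeej

ccgeej


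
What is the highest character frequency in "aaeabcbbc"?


Input: aaeabcbbc
Character counts:
  'a': 3
  'b': 3
  'c': 2
  'e': 1
Maximum frequency: 3

3


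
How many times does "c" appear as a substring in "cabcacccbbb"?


Searching for "c" in "cabcacccbbb"
Scanning each position:
  Position 0: "c" => MATCH
  Position 1: "a" => no
  Position 2: "b" => no
  Position 3: "c" => MATCH
  Position 4: "a" => no
  Position 5: "c" => MATCH
  Position 6: "c" => MATCH
  Position 7: "c" => MATCH
  Position 8: "b" => no
  Position 9: "b" => no
  Position 10: "b" => no
Total occurrences: 5

5


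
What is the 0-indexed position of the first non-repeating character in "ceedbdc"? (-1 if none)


Input: ceedbdc
Character frequencies:
  'b': 1
  'c': 2
  'd': 2
  'e': 2
Scanning left to right for freq == 1:
  Position 0 ('c'): freq=2, skip
  Position 1 ('e'): freq=2, skip
  Position 2 ('e'): freq=2, skip
  Position 3 ('d'): freq=2, skip
  Position 4 ('b'): unique! => answer = 4

4


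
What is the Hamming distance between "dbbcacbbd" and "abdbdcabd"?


Comparing "dbbcacbbd" and "abdbdcabd" position by position:
  Position 0: 'd' vs 'a' => differ
  Position 1: 'b' vs 'b' => same
  Position 2: 'b' vs 'd' => differ
  Position 3: 'c' vs 'b' => differ
  Position 4: 'a' vs 'd' => differ
  Position 5: 'c' vs 'c' => same
  Position 6: 'b' vs 'a' => differ
  Position 7: 'b' vs 'b' => same
  Position 8: 'd' vs 'd' => same
Total differences (Hamming distance): 5

5


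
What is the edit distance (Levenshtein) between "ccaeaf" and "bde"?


Computing edit distance: "ccaeaf" -> "bde"
DP table:
           b    d    e
      0    1    2    3
  c   1    1    2    3
  c   2    2    2    3
  a   3    3    3    3
  e   4    4    4    3
  a   5    5    5    4
  f   6    6    6    5
Edit distance = dp[6][3] = 5

5


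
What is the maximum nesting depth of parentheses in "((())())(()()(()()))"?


Input: "((())())(()()(()()))"
Tracking depth:
  Position 0 '(': depth becomes 1
  Position 1 '(': depth becomes 2
  Position 2 '(': depth becomes 3
  Position 3 ')': depth becomes 2
  Position 4 ')': depth becomes 1
  Position 5 '(': depth becomes 2
  Position 6 ')': depth becomes 1
  Position 7 ')': depth becomes 0
  Position 8 '(': depth becomes 1
  Position 9 '(': depth becomes 2
  Position 10 ')': depth becomes 1
  Position 11 '(': depth becomes 2
  Position 12 ')': depth becomes 1
  Position 13 '(': depth becomes 2
  Position 14 '(': depth becomes 3
  Position 15 ')': depth becomes 2
  Position 16 '(': depth becomes 3
  Position 17 ')': depth becomes 2
  Position 18 ')': depth becomes 1
  Position 19 ')': depth becomes 0
Maximum depth reached: 3

3


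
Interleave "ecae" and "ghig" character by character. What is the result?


Interleaving "ecae" and "ghig":
  Position 0: 'e' from first, 'g' from second => "eg"
  Position 1: 'c' from first, 'h' from second => "ch"
  Position 2: 'a' from first, 'i' from second => "ai"
  Position 3: 'e' from first, 'g' from second => "eg"
Result: egchaieg

egchaieg


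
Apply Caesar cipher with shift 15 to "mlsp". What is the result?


Caesar cipher: shift "mlsp" by 15
  'm' (pos 12) + 15 = pos 1 = 'b'
  'l' (pos 11) + 15 = pos 0 = 'a'
  's' (pos 18) + 15 = pos 7 = 'h'
  'p' (pos 15) + 15 = pos 4 = 'e'
Result: bahe

bahe


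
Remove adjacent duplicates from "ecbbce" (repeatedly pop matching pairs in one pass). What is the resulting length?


Input: ecbbce
Stack-based adjacent duplicate removal:
  Read 'e': push. Stack: e
  Read 'c': push. Stack: ec
  Read 'b': push. Stack: ecb
  Read 'b': matches stack top 'b' => pop. Stack: ec
  Read 'c': matches stack top 'c' => pop. Stack: e
  Read 'e': matches stack top 'e' => pop. Stack: (empty)
Final stack: "" (length 0)

0


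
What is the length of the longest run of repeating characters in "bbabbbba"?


Input: "bbabbbba"
Scanning for longest run:
  Position 1 ('b'): continues run of 'b', length=2
  Position 2 ('a'): new char, reset run to 1
  Position 3 ('b'): new char, reset run to 1
  Position 4 ('b'): continues run of 'b', length=2
  Position 5 ('b'): continues run of 'b', length=3
  Position 6 ('b'): continues run of 'b', length=4
  Position 7 ('a'): new char, reset run to 1
Longest run: 'b' with length 4

4


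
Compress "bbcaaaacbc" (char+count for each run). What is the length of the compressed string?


Input: bbcaaaacbc
Runs:
  'b' x 2 => "b2"
  'c' x 1 => "c1"
  'a' x 4 => "a4"
  'c' x 1 => "c1"
  'b' x 1 => "b1"
  'c' x 1 => "c1"
Compressed: "b2c1a4c1b1c1"
Compressed length: 12

12


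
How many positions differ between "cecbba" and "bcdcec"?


Comparing "cecbba" and "bcdcec" position by position:
  Position 0: 'c' vs 'b' => DIFFER
  Position 1: 'e' vs 'c' => DIFFER
  Position 2: 'c' vs 'd' => DIFFER
  Position 3: 'b' vs 'c' => DIFFER
  Position 4: 'b' vs 'e' => DIFFER
  Position 5: 'a' vs 'c' => DIFFER
Positions that differ: 6

6


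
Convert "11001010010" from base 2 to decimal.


Input: "11001010010" in base 2
Positional expansion:
  Digit '1' (value 1) x 2^10 = 1024
  Digit '1' (value 1) x 2^9 = 512
  Digit '0' (value 0) x 2^8 = 0
  Digit '0' (value 0) x 2^7 = 0
  Digit '1' (value 1) x 2^6 = 64
  Digit '0' (value 0) x 2^5 = 0
  Digit '1' (value 1) x 2^4 = 16
  Digit '0' (value 0) x 2^3 = 0
  Digit '0' (value 0) x 2^2 = 0
  Digit '1' (value 1) x 2^1 = 2
  Digit '0' (value 0) x 2^0 = 0
Sum = 1618

1618


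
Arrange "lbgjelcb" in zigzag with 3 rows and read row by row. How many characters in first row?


Zigzag "lbgjelcb" into 3 rows:
Placing characters:
  'l' => row 0
  'b' => row 1
  'g' => row 2
  'j' => row 1
  'e' => row 0
  'l' => row 1
  'c' => row 2
  'b' => row 1
Rows:
  Row 0: "le"
  Row 1: "bjlb"
  Row 2: "gc"
First row length: 2

2


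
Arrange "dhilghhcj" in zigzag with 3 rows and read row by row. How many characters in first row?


Zigzag "dhilghhcj" into 3 rows:
Placing characters:
  'd' => row 0
  'h' => row 1
  'i' => row 2
  'l' => row 1
  'g' => row 0
  'h' => row 1
  'h' => row 2
  'c' => row 1
  'j' => row 0
Rows:
  Row 0: "dgj"
  Row 1: "hlhc"
  Row 2: "ih"
First row length: 3

3


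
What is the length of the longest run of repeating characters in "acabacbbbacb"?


Input: "acabacbbbacb"
Scanning for longest run:
  Position 1 ('c'): new char, reset run to 1
  Position 2 ('a'): new char, reset run to 1
  Position 3 ('b'): new char, reset run to 1
  Position 4 ('a'): new char, reset run to 1
  Position 5 ('c'): new char, reset run to 1
  Position 6 ('b'): new char, reset run to 1
  Position 7 ('b'): continues run of 'b', length=2
  Position 8 ('b'): continues run of 'b', length=3
  Position 9 ('a'): new char, reset run to 1
  Position 10 ('c'): new char, reset run to 1
  Position 11 ('b'): new char, reset run to 1
Longest run: 'b' with length 3

3


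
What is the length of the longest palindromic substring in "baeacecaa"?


Input: "baeacecaa"
Checking substrings for palindromes:
  [3:8] "aceca" (len 5) => palindrome
  [1:4] "aea" (len 3) => palindrome
  [4:7] "cec" (len 3) => palindrome
  [7:9] "aa" (len 2) => palindrome
Longest palindromic substring: "aceca" with length 5

5


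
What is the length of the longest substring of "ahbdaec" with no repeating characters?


Input: "ahbdaec"
Sliding window (track last position of each char):
  Position 0 ('a'): window [0,0] length 1 -- new best
  Position 1 ('h'): window [0,1] length 2 -- new best
  Position 2 ('b'): window [0,2] length 3 -- new best
  Position 3 ('d'): window [0,3] length 4 -- new best
  Position 4 ('a'): repeat (last at 0), move window start to 1
  Position 4 ('a'): window [1,4] length 4
  Position 5 ('e'): window [1,5] length 5 -- new best
  Position 6 ('c'): window [1,6] length 6 -- new best
Longest substring with no repeats: "hbdaec" with length 6

6


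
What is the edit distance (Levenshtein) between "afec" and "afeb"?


Computing edit distance: "afec" -> "afeb"
DP table:
           a    f    e    b
      0    1    2    3    4
  a   1    0    1    2    3
  f   2    1    0    1    2
  e   3    2    1    0    1
  c   4    3    2    1    1
Edit distance = dp[4][4] = 1

1


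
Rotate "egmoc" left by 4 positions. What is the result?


Input: "egmoc", rotate left by 4
First 4 characters: "egmo"
Remaining characters: "c"
Concatenate remaining + first: "c" + "egmo" = "cegmo"

cegmo


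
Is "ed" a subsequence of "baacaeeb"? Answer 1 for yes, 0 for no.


Check if "ed" is a subsequence of "baacaeeb"
Greedy scan:
  Position 0 ('b'): no match needed
  Position 1 ('a'): no match needed
  Position 2 ('a'): no match needed
  Position 3 ('c'): no match needed
  Position 4 ('a'): no match needed
  Position 5 ('e'): matches sub[0] = 'e'
  Position 6 ('e'): no match needed
  Position 7 ('b'): no match needed
Only matched 1/2 characters => not a subsequence

0


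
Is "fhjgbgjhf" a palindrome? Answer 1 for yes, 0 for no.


Input: fhjgbgjhf
Reversed: fhjgbgjhf
  Compare pos 0 ('f') with pos 8 ('f'): match
  Compare pos 1 ('h') with pos 7 ('h'): match
  Compare pos 2 ('j') with pos 6 ('j'): match
  Compare pos 3 ('g') with pos 5 ('g'): match
Result: palindrome

1


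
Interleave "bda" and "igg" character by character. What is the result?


Interleaving "bda" and "igg":
  Position 0: 'b' from first, 'i' from second => "bi"
  Position 1: 'd' from first, 'g' from second => "dg"
  Position 2: 'a' from first, 'g' from second => "ag"
Result: bidgag

bidgag


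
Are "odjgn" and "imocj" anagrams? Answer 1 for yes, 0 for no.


Strings: "odjgn", "imocj"
Sorted first:  dgjno
Sorted second: cijmo
Differ at position 0: 'd' vs 'c' => not anagrams

0


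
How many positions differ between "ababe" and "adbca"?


Comparing "ababe" and "adbca" position by position:
  Position 0: 'a' vs 'a' => same
  Position 1: 'b' vs 'd' => DIFFER
  Position 2: 'a' vs 'b' => DIFFER
  Position 3: 'b' vs 'c' => DIFFER
  Position 4: 'e' vs 'a' => DIFFER
Positions that differ: 4

4


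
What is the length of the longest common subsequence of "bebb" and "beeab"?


LCS of "bebb" and "beeab"
DP table:
           b    e    e    a    b
      0    0    0    0    0    0
  b   0    1    1    1    1    1
  e   0    1    2    2    2    2
  b   0    1    2    2    2    3
  b   0    1    2    2    2    3
LCS length = dp[4][5] = 3

3


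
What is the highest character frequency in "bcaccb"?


Input: bcaccb
Character counts:
  'a': 1
  'b': 2
  'c': 3
Maximum frequency: 3

3


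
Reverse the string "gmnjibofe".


Input: gmnjibofe
Reading characters right to left:
  Position 8: 'e'
  Position 7: 'f'
  Position 6: 'o'
  Position 5: 'b'
  Position 4: 'i'
  Position 3: 'j'
  Position 2: 'n'
  Position 1: 'm'
  Position 0: 'g'
Reversed: efobijnmg

efobijnmg


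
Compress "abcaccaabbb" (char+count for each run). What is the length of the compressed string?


Input: abcaccaabbb
Runs:
  'a' x 1 => "a1"
  'b' x 1 => "b1"
  'c' x 1 => "c1"
  'a' x 1 => "a1"
  'c' x 2 => "c2"
  'a' x 2 => "a2"
  'b' x 3 => "b3"
Compressed: "a1b1c1a1c2a2b3"
Compressed length: 14

14


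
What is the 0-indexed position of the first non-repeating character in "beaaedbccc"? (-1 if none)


Input: beaaedbccc
Character frequencies:
  'a': 2
  'b': 2
  'c': 3
  'd': 1
  'e': 2
Scanning left to right for freq == 1:
  Position 0 ('b'): freq=2, skip
  Position 1 ('e'): freq=2, skip
  Position 2 ('a'): freq=2, skip
  Position 3 ('a'): freq=2, skip
  Position 4 ('e'): freq=2, skip
  Position 5 ('d'): unique! => answer = 5

5


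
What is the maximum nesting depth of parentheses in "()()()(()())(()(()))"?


Input: "()()()(()())(()(()))"
Tracking depth:
  Position 0 '(': depth becomes 1
  Position 1 ')': depth becomes 0
  Position 2 '(': depth becomes 1
  Position 3 ')': depth becomes 0
  Position 4 '(': depth becomes 1
  Position 5 ')': depth becomes 0
  Position 6 '(': depth becomes 1
  Position 7 '(': depth becomes 2
  Position 8 ')': depth becomes 1
  Position 9 '(': depth becomes 2
  Position 10 ')': depth becomes 1
  Position 11 ')': depth becomes 0
  Position 12 '(': depth becomes 1
  Position 13 '(': depth becomes 2
  Position 14 ')': depth becomes 1
  Position 15 '(': depth becomes 2
  Position 16 '(': depth becomes 3
  Position 17 ')': depth becomes 2
  Position 18 ')': depth becomes 1
  Position 19 ')': depth becomes 0
Maximum depth reached: 3

3


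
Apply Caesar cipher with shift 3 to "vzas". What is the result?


Caesar cipher: shift "vzas" by 3
  'v' (pos 21) + 3 = pos 24 = 'y'
  'z' (pos 25) + 3 = pos 2 = 'c'
  'a' (pos 0) + 3 = pos 3 = 'd'
  's' (pos 18) + 3 = pos 21 = 'v'
Result: ycdv

ycdv


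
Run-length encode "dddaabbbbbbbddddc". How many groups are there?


Input: dddaabbbbbbbddddc
Scanning for consecutive runs:
  Group 1: 'd' x 3 (positions 0-2)
  Group 2: 'a' x 2 (positions 3-4)
  Group 3: 'b' x 7 (positions 5-11)
  Group 4: 'd' x 4 (positions 12-15)
  Group 5: 'c' x 1 (positions 16-16)
Total groups: 5

5


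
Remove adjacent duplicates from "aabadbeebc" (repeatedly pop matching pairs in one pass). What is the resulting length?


Input: aabadbeebc
Stack-based adjacent duplicate removal:
  Read 'a': push. Stack: a
  Read 'a': matches stack top 'a' => pop. Stack: (empty)
  Read 'b': push. Stack: b
  Read 'a': push. Stack: ba
  Read 'd': push. Stack: bad
  Read 'b': push. Stack: badb
  Read 'e': push. Stack: badbe
  Read 'e': matches stack top 'e' => pop. Stack: badb
  Read 'b': matches stack top 'b' => pop. Stack: bad
  Read 'c': push. Stack: badc
Final stack: "badc" (length 4)

4


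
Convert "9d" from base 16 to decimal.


Input: "9d" in base 16
Positional expansion:
  Digit '9' (value 9) x 16^1 = 144
  Digit 'd' (value 13) x 16^0 = 13
Sum = 157

157


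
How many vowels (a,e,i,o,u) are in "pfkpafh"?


Input: pfkpafh
Checking each character:
  'p' at position 0: consonant
  'f' at position 1: consonant
  'k' at position 2: consonant
  'p' at position 3: consonant
  'a' at position 4: vowel (running total: 1)
  'f' at position 5: consonant
  'h' at position 6: consonant
Total vowels: 1

1


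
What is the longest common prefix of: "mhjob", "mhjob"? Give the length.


Words: mhjob, mhjob
  Position 0: all 'm' => match
  Position 1: all 'h' => match
  Position 2: all 'j' => match
  Position 3: all 'o' => match
  Position 4: all 'b' => match
LCP = "mhjob" (length 5)

5


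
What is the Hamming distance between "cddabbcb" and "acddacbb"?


Comparing "cddabbcb" and "acddacbb" position by position:
  Position 0: 'c' vs 'a' => differ
  Position 1: 'd' vs 'c' => differ
  Position 2: 'd' vs 'd' => same
  Position 3: 'a' vs 'd' => differ
  Position 4: 'b' vs 'a' => differ
  Position 5: 'b' vs 'c' => differ
  Position 6: 'c' vs 'b' => differ
  Position 7: 'b' vs 'b' => same
Total differences (Hamming distance): 6

6


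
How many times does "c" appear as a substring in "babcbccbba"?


Searching for "c" in "babcbccbba"
Scanning each position:
  Position 0: "b" => no
  Position 1: "a" => no
  Position 2: "b" => no
  Position 3: "c" => MATCH
  Position 4: "b" => no
  Position 5: "c" => MATCH
  Position 6: "c" => MATCH
  Position 7: "b" => no
  Position 8: "b" => no
  Position 9: "a" => no
Total occurrences: 3

3


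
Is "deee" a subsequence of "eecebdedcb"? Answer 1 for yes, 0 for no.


Check if "deee" is a subsequence of "eecebdedcb"
Greedy scan:
  Position 0 ('e'): no match needed
  Position 1 ('e'): no match needed
  Position 2 ('c'): no match needed
  Position 3 ('e'): no match needed
  Position 4 ('b'): no match needed
  Position 5 ('d'): matches sub[0] = 'd'
  Position 6 ('e'): matches sub[1] = 'e'
  Position 7 ('d'): no match needed
  Position 8 ('c'): no match needed
  Position 9 ('b'): no match needed
Only matched 2/4 characters => not a subsequence

0
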